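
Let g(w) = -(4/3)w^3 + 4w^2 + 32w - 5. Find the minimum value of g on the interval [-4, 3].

-127/3

Differentiating, g'(w) = -4w^2 + 8w + 32; whose only zero in [-4, 3] is w = -2.
Evaluating at the critical points and endpoints: g(-4) = 49/3,  g(-2) = -127/3,  g(3) = 91.
So the minimum is g(-2) = -127/3.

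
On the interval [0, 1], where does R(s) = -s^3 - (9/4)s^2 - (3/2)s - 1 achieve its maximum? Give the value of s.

0

The derivative is -3s^2 - (9/2)s - 3/2, which has no zeros in [0, 1].
Compare values at every candidate in [0, 1]: R(0) = -1, R(1) = -23/4.
The maximum over the interval is -1, attained at s = 0.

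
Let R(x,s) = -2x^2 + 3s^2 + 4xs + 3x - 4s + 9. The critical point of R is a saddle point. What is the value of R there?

403/40

∂R/∂x = -4x + 4s + 3 = 0 and ∂R/∂s = 4x + 6s - 4 = 0, so (x, s) = (17/20, 1/10).
The Hessian has R_{xx} = -4, R_{ss} = 6, R_{xs} = 4, giving D = -40 < 0, so the point is a saddle point.
R(17/20, 1/10) = 403/40.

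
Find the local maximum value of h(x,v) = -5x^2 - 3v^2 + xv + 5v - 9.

∂h/∂x = -10x + v = 0 and ∂h/∂v = x - 6v + 5 = 0, so (x, v) = (5/59, 50/59).
The Hessian has h_{xx} = -10, h_{vv} = -6, h_{xv} = 1, giving D = 59 > 0 with h_{xx} < 0, so the point is a local maximum.
h(5/59, 50/59) = -406/59.

-406/59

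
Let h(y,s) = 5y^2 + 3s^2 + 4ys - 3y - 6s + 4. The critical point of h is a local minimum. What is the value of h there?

∂h/∂y = 10y + 4s - 3 = 0 and ∂h/∂s = 4y + 6s - 6 = 0, so (y, s) = (-3/22, 12/11).
The Hessian has h_{yy} = 10, h_{ss} = 6, h_{ys} = 4, giving D = 44 > 0 with h_{yy} > 0, so the point is a local minimum.
h(-3/22, 12/11) = 41/44.

41/44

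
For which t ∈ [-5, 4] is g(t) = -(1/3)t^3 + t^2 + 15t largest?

The derivative is -t^2 + 2t + 15, whose only zero in [-5, 4] is t = -3.
Candidates: g(-5) = -25/3,  g(-3) = -27,  g(4) = 164/3.
The maximum over the interval is 164/3, attained at t = 4.

4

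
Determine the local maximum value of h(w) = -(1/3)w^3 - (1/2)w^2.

Critical points: h'(w) = -w^2 - w vanishes at w = -1, 0.
Second-derivative test with h''(w) = -2w - 1: h''(-1) = 1 > 0 ⇒ local minimum; h''(0) = -1 < 0 ⇒ local maximum.
So the local maximum value is h(0) = 0.

0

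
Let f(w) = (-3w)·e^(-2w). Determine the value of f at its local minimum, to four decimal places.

-0.5518

By the product rule, f'(w) = (6w - 3)·e^(-2w). Since e^(-2w) > 0, the only critical point is w = 1/2.
f''(1/2) has the same sign as 6 > 0, so this is a local minimum.
f(1/2) = (-3/2)·e^(-1) ≈ -0.5518.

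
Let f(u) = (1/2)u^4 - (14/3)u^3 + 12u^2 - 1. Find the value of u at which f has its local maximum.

Critical points: f'(u) = 2u^3 - 14u^2 + 24u vanishes at u = 0, 3, 4.
Second-derivative test with f''(u) = 6u^2 - 28u + 24: f''(0) = 24 > 0 ⇒ local minimum; f''(3) = -6 < 0 ⇒ local maximum; f''(4) = 8 > 0 ⇒ local minimum.
Thus f has its local maximum at u = 3, with value 43/2.

3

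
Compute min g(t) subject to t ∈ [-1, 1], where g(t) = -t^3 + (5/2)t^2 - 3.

The derivative is -3t^2 + 5t, whose only zero in [-1, 1] is t = 0.
Evaluating at the critical points and endpoints: g(-1) = 1/2, g(0) = -3, g(1) = -3/2.
So the minimum is g(0) = -3.

-3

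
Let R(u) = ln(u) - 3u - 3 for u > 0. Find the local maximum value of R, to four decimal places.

R'(u) = 1/u − 3 = 0 gives u = 1/3.
R''(u) = -1/u², which is negative for u > 0, so this is a local maximum.
R(1/3) = 1·ln(1/3) - 1 - 3 ≈ -5.0986.

-5.0986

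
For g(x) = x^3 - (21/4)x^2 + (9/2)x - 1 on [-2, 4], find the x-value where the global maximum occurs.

The derivative is 3x^2 - (21/2)x + 9/2, which vanishes at x = 1/2 and x = 3.
Compare values at every candidate in [-2, 4]: g(-2) = -39; g(1/2) = 1/16; g(3) = -31/4; g(4) = -3.
Hence the absolute maximum is 1/16 at x = 1/2.

1/2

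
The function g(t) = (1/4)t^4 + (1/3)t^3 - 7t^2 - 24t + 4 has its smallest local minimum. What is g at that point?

-356/3

Critical points: g'(t) = t^3 + t^2 - 14t - 24 vanishes at t = -3, -2, 4.
g''(t) = 3t^2 + 2t - 14. g''(-3) = 7 > 0 ⇒ local minimum; g''(-2) = -6 < 0 ⇒ local maximum; g''(4) = 42 > 0 ⇒ local minimum.
The smallest local minimum is g(4) = -356/3.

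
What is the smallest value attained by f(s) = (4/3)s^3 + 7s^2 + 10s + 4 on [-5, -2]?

f'(s) = 4s^2 + 14s + 10, whose only zero in [-5, -2] is s = -5/2.
Compare values at every candidate in [-5, -2]: f(-5) = -113/3; f(-5/2) = 23/12; f(-2) = 4/3.
Hence the absolute minimum is -113/3 at s = -5.

-113/3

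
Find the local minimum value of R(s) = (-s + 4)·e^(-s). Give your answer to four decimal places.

By the product rule, R'(s) = (s - 5)·e^(-s). Since e^(-s) > 0, the only critical point is s = 5.
R''(5) has the same sign as 1 > 0, so this is a local minimum.
R(5) = (-1)·e^(-5) ≈ -0.0067.

-0.0067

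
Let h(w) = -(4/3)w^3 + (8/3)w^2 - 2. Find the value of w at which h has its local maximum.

Critical points: h'(w) = -4w^2 + (16/3)w vanishes at w = 0, 4/3.
Second-derivative test with h''(w) = -8w + 16/3: h''(0) = 16/3 > 0 ⇒ local minimum; h''(4/3) = -16/3 < 0 ⇒ local maximum.
Thus h has its local maximum at w = 4/3, with value -34/81.

4/3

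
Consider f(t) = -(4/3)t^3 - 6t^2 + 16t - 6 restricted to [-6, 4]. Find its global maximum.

The derivative is -4t^2 - 12t + 16, which vanishes at t = -4 and t = 1.
Evaluating at the critical points and endpoints: f(-6) = -30,  f(-4) = -242/3,  f(1) = 8/3,  f(4) = -370/3.
So the maximum is f(1) = 8/3.

8/3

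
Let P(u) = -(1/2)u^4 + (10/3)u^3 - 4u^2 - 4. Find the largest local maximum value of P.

52/3

Critical points: P'(u) = -2u^3 + 10u^2 - 8u vanishes at u = 0, 1, 4.
Second-derivative test with P''(u) = -6u^2 + 20u - 8: P''(0) = -8 < 0 ⇒ local maximum; P''(1) = 6 > 0 ⇒ local minimum; P''(4) = -24 < 0 ⇒ local maximum.
The largest local maximum is P(4) = 52/3.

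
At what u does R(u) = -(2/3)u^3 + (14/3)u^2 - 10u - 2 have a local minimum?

Critical points: R'(u) = -2u^2 + (28/3)u - 10 vanishes at u = 5/3, 3.
Since R''(u) = -4u + 28/3, we get R''(5/3) = 8/3 > 0 ⇒ local minimum; R''(3) = -8/3 < 0 ⇒ local maximum.
The local minimum is R(5/3) = -712/81.

5/3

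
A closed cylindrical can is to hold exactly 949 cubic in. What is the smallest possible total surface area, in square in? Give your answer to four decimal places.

With radius r and height h, πr²h = 949 so h = 949/(πr²), and S(r) = 2πr² + 2πrh = 2πr² + 2·949/r.
S'(r) = 4πr − 2·949/r² = 0 ⇒ r³ = 949/(2π), so r ≈ 5.3255 and h = 2r ≈ 10.6510.
S''(r) = 4π + 4·949/r³ > 0, so this is the minimum; S ≈ 534.5956.

534.5956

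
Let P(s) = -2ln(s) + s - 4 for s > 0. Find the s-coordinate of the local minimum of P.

P'(s) = -2/s + 1 = 0 gives s = 2.
P''(s) = 2/s², which is positive for s > 0, so this is a local minimum.
P(2) = -2·ln(2) + 2 - 4 ≈ -3.3863.

2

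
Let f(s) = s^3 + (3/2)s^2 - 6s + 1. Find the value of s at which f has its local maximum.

Critical points: f'(s) = 3s^2 + 3s - 6 vanishes at s = -2, 1.
Second-derivative test with f''(s) = 6s + 3: f''(-2) = -9 < 0 ⇒ local maximum; f''(1) = 9 > 0 ⇒ local minimum.
So the local maximum value is f(-2) = 11.

-2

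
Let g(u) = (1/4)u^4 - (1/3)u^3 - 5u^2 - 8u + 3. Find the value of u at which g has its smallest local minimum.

Critical points: g'(u) = u^3 - u^2 - 10u - 8 vanishes at u = -2, -1, 4.
g''(u) = 3u^2 - 2u - 10. g''(-2) = 6 > 0 ⇒ local minimum; g''(-1) = -5 < 0 ⇒ local maximum; g''(4) = 30 > 0 ⇒ local minimum.
So the smallest local minimum value is g(4) = -199/3.

4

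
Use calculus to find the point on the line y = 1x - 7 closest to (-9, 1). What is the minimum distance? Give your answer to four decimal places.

12.0208

Minimize D(x)^2 = (x + 9)^2 + (x - 8)^2.
d/dx[D^2] = 2(x + 9) + 2·1·(x - 8) = 0 ⇒ x = -1/2.
Then y = -15/2 and the distance is √(289/2) ≈ 12.0208.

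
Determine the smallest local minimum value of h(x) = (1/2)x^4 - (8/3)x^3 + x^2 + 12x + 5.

Critical points: h'(x) = 2x^3 - 8x^2 + 2x + 12 vanishes at x = -1, 2, 3.
Since h''(x) = 6x^2 - 16x + 2, we get h''(-1) = 24 > 0 ⇒ local minimum; h''(2) = -6 < 0 ⇒ local maximum; h''(3) = 8 > 0 ⇒ local minimum.
The smallest local minimum is h(-1) = -17/6.

-17/6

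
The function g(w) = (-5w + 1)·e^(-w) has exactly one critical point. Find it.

By the product rule, g'(w) = (5w - 6)·e^(-w). Since e^(-w) > 0, the only critical point is w = 6/5.
g''(6/5) has the same sign as 5 > 0, so this is a local minimum.
g(6/5) = (-5)·e^(-6/5) ≈ -1.5060.

6/5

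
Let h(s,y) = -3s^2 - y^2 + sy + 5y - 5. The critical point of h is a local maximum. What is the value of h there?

20/11

∂h/∂s = -6s + y = 0 and ∂h/∂y = s - 2y + 5 = 0, so (s, y) = (5/11, 30/11).
The Hessian has h_{ss} = -6, h_{yy} = -2, h_{sy} = 1, giving D = 11 > 0 with h_{ss} < 0, so the point is a local maximum.
h(5/11, 30/11) = 20/11.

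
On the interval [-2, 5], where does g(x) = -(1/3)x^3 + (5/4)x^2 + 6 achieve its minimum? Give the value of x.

5

g'(x) = -x^2 + (5/2)x, which vanishes at x = 0 and x = 5/2.
Candidates: g(-2) = 41/3,  g(0) = 6,  g(5/2) = 413/48,  g(5) = -53/12.
Hence the absolute minimum is -53/12 at x = 5.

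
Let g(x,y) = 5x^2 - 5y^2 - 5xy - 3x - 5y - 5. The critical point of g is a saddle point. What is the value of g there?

∂g/∂x = 10x - 5y - 3 = 0 and ∂g/∂y = -5x - 10y - 5 = 0, so (x, y) = (1/25, -13/25).
The Hessian has g_{xx} = 10, g_{yy} = -10, g_{xy} = -5, giving D = -125 < 0, so the point is a saddle point.
g(1/25, -13/25) = -94/25.

-94/25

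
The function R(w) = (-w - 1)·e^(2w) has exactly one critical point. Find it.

-3/2

R'(w) = (-1)·e^(2w) + (-w - 1)·2·e^(2w) = (-2w - 3)·e^(2w). Since e^(2w) > 0, the only critical point is w = -3/2.
R''(-3/2) has the same sign as -2 < 0, so this is a local maximum.
R(-3/2) = (1/2)·e^(-3) ≈ 0.0249.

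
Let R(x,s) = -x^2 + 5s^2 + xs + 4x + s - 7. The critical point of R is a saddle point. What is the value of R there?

-24/7

∂R/∂x = -2x + s + 4 = 0 and ∂R/∂s = x + 10s + 1 = 0, so (x, s) = (13/7, -2/7).
The Hessian has R_{xx} = -2, R_{ss} = 10, R_{xs} = 1, giving D = -21 < 0, so the point is a saddle point.
R(13/7, -2/7) = -24/7.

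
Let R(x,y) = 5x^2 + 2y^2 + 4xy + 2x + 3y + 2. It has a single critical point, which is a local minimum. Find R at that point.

∂R/∂x = 10x + 4y + 2 = 0 and ∂R/∂y = 4x + 4y + 3 = 0, so (x, y) = (1/6, -11/12).
The Hessian has R_{xx} = 10, R_{yy} = 4, R_{xy} = 4, giving D = 24 > 0 with R_{xx} > 0, so the point is a local minimum.
R(1/6, -11/12) = 19/24.

19/24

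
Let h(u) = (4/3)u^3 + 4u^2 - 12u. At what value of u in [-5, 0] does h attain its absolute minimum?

-5

The derivative is 4u^2 + 8u - 12, whose only zero in [-5, 0] is u = -3.
Evaluating at the critical points and endpoints: h(-5) = -20/3,  h(-3) = 36,  h(0) = 0.
So the minimum is h(-5) = -20/3.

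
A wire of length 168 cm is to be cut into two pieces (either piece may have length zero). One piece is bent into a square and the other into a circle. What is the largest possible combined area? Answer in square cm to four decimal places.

Let x be the length used for the square. Square side x/4; circle radius (168−x)/(2π).
A(x) = (x/4)² + π·((168−x)/(2π))² = x²/16 + (168−x)²/(4π) for 0 ≤ x ≤ 168. A'(x) = x/8 − (168−x)/(2π) = 0 gives x = 4·168/(π+4) ≈ 94.0967.
A'' > 0, so the interior critical point is a minimum; the maximum is at an endpoint. A(0) = 2245.9946 and A(168) = 1764.0000, so the largest area is 2245.9946.

2245.9946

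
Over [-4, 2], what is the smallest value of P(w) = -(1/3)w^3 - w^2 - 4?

P'(w) = -w^2 - 2w, which vanishes at w = -2 and w = 0.
Compare values at every candidate in [-4, 2]: P(-4) = 4/3, P(-2) = -16/3, P(0) = -4, P(2) = -32/3.
The minimum over the interval is -32/3, attained at w = 2.

-32/3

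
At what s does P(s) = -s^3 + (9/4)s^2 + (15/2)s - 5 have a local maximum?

P'(s) = -3s^2 + (9/2)s + 15/2. Setting P'(s) = 0 gives s ∈ {-1, 5/2}.
Second-derivative test with P''(s) = -6s + 9/2: P''(-1) = 21/2 > 0 ⇒ local minimum; P''(5/2) = -21/2 < 0 ⇒ local maximum.
Thus P has its local maximum at s = 5/2, with value 195/16.

5/2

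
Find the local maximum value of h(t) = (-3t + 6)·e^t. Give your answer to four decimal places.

8.1548

h'(t) = (-3)·e^t + (-3t + 6)·1·e^t = (-3t + 3)·e^t. Since e^t > 0, the only critical point is t = 1.
h''(1) has the same sign as -3 < 0, so this is a local maximum.
h(1) = (3)·e^(1) ≈ 8.1548.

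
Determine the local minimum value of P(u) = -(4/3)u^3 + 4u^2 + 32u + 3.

-103/3

P'(u) = -4u^2 + 8u + 32. Setting P'(u) = 0 gives u ∈ {-2, 4}.
Since P''(u) = -8u + 8, we get P''(-2) = 24 > 0 ⇒ local minimum; P''(4) = -24 < 0 ⇒ local maximum.
So the local minimum value is P(-2) = -103/3.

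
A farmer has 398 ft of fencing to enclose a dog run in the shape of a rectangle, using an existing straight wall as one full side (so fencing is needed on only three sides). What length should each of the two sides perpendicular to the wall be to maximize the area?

199/2

Let the sides perpendicular to the wall have length x and the parallel side y, so 2x + y = 398 and the area is A = xy = x(398 − 2x).
A'(x) = 398 − 4x = 0 gives x = 199/2, and A''(x) = −4 < 0 confirms a maximum.
Then y = 398 − 2·199/2 = 199 and A = 39601/2.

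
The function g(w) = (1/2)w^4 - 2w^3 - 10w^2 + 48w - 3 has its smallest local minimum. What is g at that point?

-285/2

g'(w) = 2w^3 - 6w^2 - 20w + 48. Setting g'(w) = 0 gives w ∈ {-3, 2, 4}.
g''(w) = 6w^2 - 12w - 20. g''(-3) = 70 > 0 ⇒ local minimum; g''(2) = -20 < 0 ⇒ local maximum; g''(4) = 28 > 0 ⇒ local minimum.
The smallest local minimum is g(-3) = -285/2.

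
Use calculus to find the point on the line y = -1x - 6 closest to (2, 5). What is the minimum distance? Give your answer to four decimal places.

9.1924

Minimize D(x)^2 = (x - 2)^2 + (-x - 11)^2.
d/dx[D^2] = 2(x - 2) + 2·(-1)·(-x - 11) = 0 ⇒ x = -9/2.
Then y = -3/2 and the distance is √(169/2) ≈ 9.1924.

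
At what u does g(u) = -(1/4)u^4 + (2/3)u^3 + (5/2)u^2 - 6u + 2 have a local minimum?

1

g'(u) = -u^3 + 2u^2 + 5u - 6 = 0 at u = -2, 1, 3.
Second-derivative test with g''(u) = -3u^2 + 4u + 5: g''(-2) = -15 < 0 ⇒ local maximum; g''(1) = 6 > 0 ⇒ local minimum; g''(3) = -10 < 0 ⇒ local maximum.
The local minimum is g(1) = -13/12.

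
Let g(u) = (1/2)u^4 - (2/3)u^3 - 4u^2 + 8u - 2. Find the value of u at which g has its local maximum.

1

g'(u) = 2u^3 - 2u^2 - 8u + 8. Setting g'(u) = 0 gives u ∈ {-2, 1, 2}.
g''(u) = 6u^2 - 4u - 8. g''(-2) = 24 > 0 ⇒ local minimum; g''(1) = -6 < 0 ⇒ local maximum; g''(2) = 8 > 0 ⇒ local minimum.
So the local maximum value is g(1) = 11/6.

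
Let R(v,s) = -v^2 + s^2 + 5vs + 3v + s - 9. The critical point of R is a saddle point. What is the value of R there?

-268/29

∂R/∂v = -2v + 5s + 3 = 0 and ∂R/∂s = 5v + 2s + 1 = 0, so (v, s) = (1/29, -17/29).
The Hessian has R_{vv} = -2, R_{ss} = 2, R_{vs} = 5, giving D = -29 < 0, so the point is a saddle point.
R(1/29, -17/29) = -268/29.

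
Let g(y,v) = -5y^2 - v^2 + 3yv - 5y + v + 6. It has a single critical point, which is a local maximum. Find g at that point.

∂g/∂y = -10y + 3v - 5 = 0 and ∂g/∂v = 3y - 2v + 1 = 0, so (y, v) = (-7/11, -5/11).
The Hessian has g_{yy} = -10, g_{vv} = -2, g_{yv} = 3, giving D = 11 > 0 with g_{yy} < 0, so the point is a local maximum.
g(-7/11, -5/11) = 81/11.

81/11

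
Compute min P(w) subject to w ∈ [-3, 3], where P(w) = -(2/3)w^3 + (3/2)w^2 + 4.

-1/2

The derivative is -2w^2 + 3w, which vanishes at w = 0 and w = 3/2.
Candidates: P(-3) = 71/2; P(0) = 4; P(3/2) = 41/8; P(3) = -1/2.
Hence the absolute minimum is -1/2 at w = 3.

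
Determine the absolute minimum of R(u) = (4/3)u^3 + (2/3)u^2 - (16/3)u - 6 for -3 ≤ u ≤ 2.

R'(u) = 4u^2 + (4/3)u - 16/3, which vanishes at u = -4/3 and u = 1.
Compare values at every candidate in [-3, 2]: R(-3) = -20, R(-4/3) = -70/81, R(1) = -28/3, R(2) = -10/3.
So the minimum is R(-3) = -20.

-20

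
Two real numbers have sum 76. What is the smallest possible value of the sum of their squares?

2888

With a + b = 76, a^2 + b^2 = a^2 + (76 − a)^2.
The derivative 2a − 2(76 − a) = 4a − 152 vanishes at a = 38; second derivative 4 > 0, a minimum.
The minimum is 2·(38)^2 = 2888.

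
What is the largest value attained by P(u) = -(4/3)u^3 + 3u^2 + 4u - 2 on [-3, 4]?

Differentiating, P'(u) = -4u^2 + 6u + 4; which vanishes at u = -1/2 and u = 2.
Candidates: P(-3) = 49, P(-1/2) = -37/12, P(2) = 22/3, P(4) = -70/3.
The maximum over the interval is 49, attained at u = -3.

49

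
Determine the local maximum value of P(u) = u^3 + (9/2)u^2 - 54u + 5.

P'(u) = 3u^2 + 9u - 54. Setting P'(u) = 0 gives u ∈ {-6, 3}.
P''(u) = 6u + 9. P''(-6) = -27 < 0 ⇒ local maximum; P''(3) = 27 > 0 ⇒ local minimum.
Thus P has its local maximum at u = -6, with value 275.

275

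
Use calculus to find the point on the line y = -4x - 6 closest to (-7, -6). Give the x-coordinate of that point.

Minimize D(x)^2 = (x + 7)^2 + (-4x)^2.
d/dx[D^2] = 2(x + 7) + 2·(-4)·(-4x) = 0 ⇒ x = -7/17.
Then y = -74/17 and the distance is √(784/17) ≈ 6.7910.

-7/17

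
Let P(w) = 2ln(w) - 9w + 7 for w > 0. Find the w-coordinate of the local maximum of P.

2/9

P'(w) = 2/w − 9 = 0 gives w = 2/9.
P''(w) = -2/w², which is negative for w > 0, so this is a local maximum.
P(2/9) = 2·ln(2/9) - 2 + 7 ≈ 1.9918.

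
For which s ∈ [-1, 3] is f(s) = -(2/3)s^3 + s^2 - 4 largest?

f'(s) = -2s^2 + 2s, which vanishes at s = 0 and s = 1.
Candidates: f(-1) = -7/3; f(0) = -4; f(1) = -11/3; f(3) = -13.
The maximum over the interval is -7/3, attained at s = -1.

-1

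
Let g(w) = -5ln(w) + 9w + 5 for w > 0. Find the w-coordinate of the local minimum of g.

5/9

g'(w) = -5/w + 9 = 0 gives w = 5/9.
g''(w) = 5/w², which is positive for w > 0, so this is a local minimum.
g(5/9) = -5·ln(5/9) + 5 + 5 ≈ 12.9389.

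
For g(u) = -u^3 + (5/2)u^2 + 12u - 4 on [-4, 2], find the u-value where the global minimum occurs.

The derivative is -3u^2 + 5u + 12, whose only zero in [-4, 2] is u = -4/3.
Candidates: g(-4) = 52, g(-4/3) = -356/27, g(2) = 22.
So the minimum is g(-4/3) = -356/27.

-4/3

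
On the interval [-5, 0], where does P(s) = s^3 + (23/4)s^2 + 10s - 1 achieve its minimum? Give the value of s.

-5

P'(s) = 3s^2 + (23/2)s + 10, which vanishes at s = -5/2 and s = -4/3.
Compare values at every candidate in [-5, 0]: P(-5) = -129/4; P(-5/2) = -91/16; P(-4/3) = -175/27; P(0) = -1.
Hence the absolute minimum is -129/4 at s = -5.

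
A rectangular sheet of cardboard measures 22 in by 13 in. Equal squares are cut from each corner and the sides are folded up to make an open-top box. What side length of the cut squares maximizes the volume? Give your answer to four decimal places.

With cut size x, the volume is V(x) = x(22 − 2x)(13 − 2x) for 0 < x < 6.5.
V'(x) = 12x^2 − 140x + 286. Setting V'(x) = 0 gives x ≈ 2.6405 (the root in (0, 6.5)).
V''(x) = 24x − 140 is negative there, so this is the maximum; V ≈ 340.7670.

2.6405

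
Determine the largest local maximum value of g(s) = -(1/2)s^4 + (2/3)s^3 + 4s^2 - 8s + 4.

68/3

Critical points: g'(s) = -2s^3 + 2s^2 + 8s - 8 vanishes at s = -2, 1, 2.
Second-derivative test with g''(s) = -6s^2 + 4s + 8: g''(-2) = -24 < 0 ⇒ local maximum; g''(1) = 6 > 0 ⇒ local minimum; g''(2) = -8 < 0 ⇒ local maximum.
So the largest local maximum value is g(-2) = 68/3.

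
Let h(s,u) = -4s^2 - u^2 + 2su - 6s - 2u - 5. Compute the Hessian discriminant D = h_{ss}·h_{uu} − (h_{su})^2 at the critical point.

12

∂h/∂s = -8s + 2u - 6 = 0 and ∂h/∂u = 2s - 2u - 2 = 0, so (s, u) = (-4/3, -7/3).
The Hessian has h_{ss} = -8, h_{uu} = -2, h_{su} = 2, giving D = 12 > 0 with h_{ss} < 0, so the point is a local maximum.
D = (-8)·(-2) − (2)^2 = 12.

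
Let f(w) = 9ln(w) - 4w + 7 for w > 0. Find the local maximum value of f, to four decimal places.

5.2984

f'(w) = 9/w − 4 = 0 gives w = 9/4.
f''(w) = -9/w², which is negative for w > 0, so this is a local maximum.
f(9/4) = 9·ln(9/4) - 9 + 7 ≈ 5.2984.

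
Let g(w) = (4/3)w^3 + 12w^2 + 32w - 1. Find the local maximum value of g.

g'(w) = 4w^2 + 24w + 32. Setting g'(w) = 0 gives w ∈ {-4, -2}.
g''(w) = 8w + 24. g''(-4) = -8 < 0 ⇒ local maximum; g''(-2) = 8 > 0 ⇒ local minimum.
Thus g has its local maximum at w = -4, with value -67/3.

-67/3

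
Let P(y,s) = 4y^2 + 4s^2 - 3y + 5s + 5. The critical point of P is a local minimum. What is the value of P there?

23/8

∂P/∂y = 8y - 3 = 0 and ∂P/∂s = 8s + 5 = 0, so (y, s) = (3/8, -5/8).
The Hessian has P_{yy} = 8, P_{ss} = 8, P_{ys} = 0, giving D = 64 > 0 with P_{yy} > 0, so the point is a local minimum.
P(3/8, -5/8) = 23/8.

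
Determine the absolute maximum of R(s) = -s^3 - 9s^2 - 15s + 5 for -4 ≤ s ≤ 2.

12

R'(s) = -3s^2 - 18s - 15, whose only zero in [-4, 2] is s = -1.
Evaluating at the critical points and endpoints: R(-4) = -15, R(-1) = 12, R(2) = -69.
So the maximum is R(-1) = 12.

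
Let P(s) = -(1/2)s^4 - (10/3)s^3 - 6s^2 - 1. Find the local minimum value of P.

P'(s) = -2s^3 - 10s^2 - 12s = 0 at s = -3, -2, 0.
P''(s) = -6s^2 - 20s - 12. P''(-3) = -6 < 0 ⇒ local maximum; P''(-2) = 4 > 0 ⇒ local minimum; P''(0) = -12 < 0 ⇒ local maximum.
Thus P has its local minimum at s = -2, with value -19/3.

-19/3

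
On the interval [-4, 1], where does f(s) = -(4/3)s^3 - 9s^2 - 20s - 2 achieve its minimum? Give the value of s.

Differentiating, f'(s) = -4s^2 - 18s - 20; which vanishes at s = -5/2 and s = -2.
Candidates: f(-4) = 58/3,  f(-5/2) = 151/12,  f(-2) = 38/3,  f(1) = -97/3.
The minimum over the interval is -97/3, attained at s = 1.

1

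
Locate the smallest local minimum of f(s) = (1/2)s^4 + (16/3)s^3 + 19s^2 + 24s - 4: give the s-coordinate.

-1

Critical points: f'(s) = 2s^3 + 16s^2 + 38s + 24 vanishes at s = -4, -3, -1.
Second-derivative test with f''(s) = 6s^2 + 32s + 38: f''(-4) = 6 > 0 ⇒ local minimum; f''(-3) = -4 < 0 ⇒ local maximum; f''(-1) = 12 > 0 ⇒ local minimum.
The smallest local minimum is f(-1) = -83/6.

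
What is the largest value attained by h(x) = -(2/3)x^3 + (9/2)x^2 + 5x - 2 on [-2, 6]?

313/6

Differentiating, h'(x) = -2x^2 + 9x + 5; which vanishes at x = -1/2 and x = 5.
Evaluating at the critical points and endpoints: h(-2) = 34/3; h(-1/2) = -79/24; h(5) = 313/6; h(6) = 46.
So the maximum is h(5) = 313/6.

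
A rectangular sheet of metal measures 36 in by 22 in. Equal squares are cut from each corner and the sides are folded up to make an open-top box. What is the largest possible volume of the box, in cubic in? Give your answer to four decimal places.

1579.8251

With cut size x, the volume is V(x) = x(36 − 2x)(22 − 2x) for 0 < x < 11.
V'(x) = 12x^2 − 232x + 792. Setting V'(x) = 0 gives x ≈ 4.4279 (the root in (0, 11)).
V''(x) = 24x − 232 is negative there, so this is the maximum; V ≈ 1579.8251.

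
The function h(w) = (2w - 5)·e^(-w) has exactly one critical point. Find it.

By the product rule, h'(w) = (-2w + 7)·e^(-w). Since e^(-w) > 0, the only critical point is w = 7/2.
h''(7/2) has the same sign as -2 < 0, so this is a local maximum.
h(7/2) = (2)·e^(-7/2) ≈ 0.0604.

7/2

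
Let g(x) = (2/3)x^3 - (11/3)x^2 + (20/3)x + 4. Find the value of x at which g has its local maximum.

5/3

Critical points: g'(x) = 2x^2 - (22/3)x + 20/3 vanishes at x = 5/3, 2.
g''(x) = 4x - 22/3. g''(5/3) = -2/3 < 0 ⇒ local maximum; g''(2) = 2/3 > 0 ⇒ local minimum.
So the local maximum value is g(5/3) = 649/81.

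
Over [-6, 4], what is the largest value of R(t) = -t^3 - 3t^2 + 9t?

The derivative is -3t^2 - 6t + 9, which vanishes at t = -3 and t = 1.
Evaluating at the critical points and endpoints: R(-6) = 54, R(-3) = -27, R(1) = 5, R(4) = -76.
So the maximum is R(-6) = 54.

54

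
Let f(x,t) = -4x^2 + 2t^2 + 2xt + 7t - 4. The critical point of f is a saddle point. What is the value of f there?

-85/9

∂f/∂x = -8x + 2t = 0 and ∂f/∂t = 2x + 4t + 7 = 0, so (x, t) = (-7/18, -14/9).
The Hessian has f_{xx} = -8, f_{tt} = 4, f_{xt} = 2, giving D = -36 < 0, so the point is a saddle point.
f(-7/18, -14/9) = -85/9.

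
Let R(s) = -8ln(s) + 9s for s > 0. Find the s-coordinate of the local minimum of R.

R'(s) = -8/s + 9 = 0 gives s = 8/9.
R''(s) = 8/s², which is positive for s > 0, so this is a local minimum.
R(8/9) = -8·ln(8/9) + 8 ≈ 8.9423.

8/9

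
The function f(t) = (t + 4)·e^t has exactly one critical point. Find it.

-5

By the product rule, f'(t) = (t + 5)·e^t. Since e^t > 0, the only critical point is t = -5.
f''(-5) has the same sign as 1 > 0, so this is a local minimum.
f(-5) = (-1)·e^(-5) ≈ -0.0067.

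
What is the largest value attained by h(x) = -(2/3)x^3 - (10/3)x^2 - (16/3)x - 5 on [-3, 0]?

-1

Differentiating, h'(x) = -2x^2 - (20/3)x - 16/3; which vanishes at x = -2 and x = -4/3.
Candidates: h(-3) = -1; h(-2) = -7/3; h(-4/3) = -181/81; h(0) = -5.
Hence the absolute maximum is -1 at x = -3.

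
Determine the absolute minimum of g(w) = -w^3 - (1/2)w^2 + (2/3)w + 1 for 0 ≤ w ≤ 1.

1/6

The derivative is -3w^2 - w + 2/3, whose only zero in [0, 1] is w = 1/3.
Compare values at every candidate in [0, 1]: g(0) = 1; g(1/3) = 61/54; g(1) = 1/6.
Hence the absolute minimum is 1/6 at w = 1.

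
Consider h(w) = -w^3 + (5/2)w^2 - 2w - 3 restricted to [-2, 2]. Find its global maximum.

19

Differentiating, h'(w) = -3w^2 + 5w - 2; which vanishes at w = 2/3 and w = 1.
Compare values at every candidate in [-2, 2]: h(-2) = 19, h(2/3) = -95/27, h(1) = -7/2, h(2) = -5.
So the maximum is h(-2) = 19.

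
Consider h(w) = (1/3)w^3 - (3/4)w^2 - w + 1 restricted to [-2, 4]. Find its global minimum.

Differentiating, h'(w) = w^2 - (3/2)w - 1; which vanishes at w = -1/2 and w = 2.
Compare values at every candidate in [-2, 4]: h(-2) = -8/3; h(-1/2) = 61/48; h(2) = -4/3; h(4) = 19/3.
Hence the absolute minimum is -8/3 at w = -2.

-8/3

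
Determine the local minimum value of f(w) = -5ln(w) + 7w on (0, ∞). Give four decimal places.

6.6824

f'(w) = -5/w + 7 = 0 gives w = 5/7.
f''(w) = 5/w², which is positive for w > 0, so this is a local minimum.
f(5/7) = -5·ln(5/7) + 5 ≈ 6.6824.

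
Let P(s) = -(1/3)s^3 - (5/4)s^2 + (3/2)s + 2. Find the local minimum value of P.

P'(s) = -s^2 - (5/2)s + 3/2 = 0 at s = -3, 1/2.
Second-derivative test with P''(s) = -2s - 5/2: P''(-3) = 7/2 > 0 ⇒ local minimum; P''(1/2) = -7/2 < 0 ⇒ local maximum.
Thus P has its local minimum at s = -3, with value -19/4.

-19/4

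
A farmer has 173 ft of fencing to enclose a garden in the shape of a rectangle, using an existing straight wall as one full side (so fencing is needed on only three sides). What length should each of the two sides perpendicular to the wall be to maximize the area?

173/4

Let the sides perpendicular to the wall have length x and the parallel side y, so 2x + y = 173 and the area is A = xy = x(173 − 2x).
A'(x) = 173 − 4x = 0 gives x = 173/4, and A''(x) = −4 < 0 confirms a maximum.
Then y = 173 − 2·173/4 = 173/2 and A = 29929/8.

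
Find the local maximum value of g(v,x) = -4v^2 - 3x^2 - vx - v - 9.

∂g/∂v = -8v - x - 1 = 0 and ∂g/∂x = -v - 6x = 0, so (v, x) = (-6/47, 1/47).
The Hessian has g_{vv} = -8, g_{xx} = -6, g_{vx} = -1, giving D = 47 > 0 with g_{vv} < 0, so the point is a local maximum.
g(-6/47, 1/47) = -420/47.

-420/47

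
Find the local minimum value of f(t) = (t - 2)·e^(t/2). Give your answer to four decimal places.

-2.0000

f'(t) = 1·e^(t/2) + (t - 2)·(1/2)·e^(t/2) = ((1/2)t)·e^(t/2). Since e^(t/2) > 0, the only critical point is t = 0.
f''(0) has the same sign as 1/2 > 0, so this is a local minimum.
f(0) = (-2)·e^(0) ≈ -2.0000.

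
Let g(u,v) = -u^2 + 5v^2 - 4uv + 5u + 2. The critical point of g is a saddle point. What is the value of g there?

197/36

∂g/∂u = -2u - 4v + 5 = 0 and ∂g/∂v = -4u + 10v = 0, so (u, v) = (25/18, 5/9).
The Hessian has g_{uu} = -2, g_{vv} = 10, g_{uv} = -4, giving D = -36 < 0, so the point is a saddle point.
g(25/18, 5/9) = 197/36.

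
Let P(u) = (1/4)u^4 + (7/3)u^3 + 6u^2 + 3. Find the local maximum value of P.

57/4

P'(u) = u^3 + 7u^2 + 12u = 0 at u = -4, -3, 0.
P''(u) = 3u^2 + 14u + 12. P''(-4) = 4 > 0 ⇒ local minimum; P''(-3) = -3 < 0 ⇒ local maximum; P''(0) = 12 > 0 ⇒ local minimum.
The local maximum is P(-3) = 57/4.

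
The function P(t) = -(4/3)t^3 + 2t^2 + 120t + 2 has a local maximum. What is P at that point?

506

P'(t) = -4t^2 + 4t + 120. Setting P'(t) = 0 gives t ∈ {-5, 6}.
P''(t) = -8t + 4. P''(-5) = 44 > 0 ⇒ local minimum; P''(6) = -44 < 0 ⇒ local maximum.
The local maximum is P(6) = 506.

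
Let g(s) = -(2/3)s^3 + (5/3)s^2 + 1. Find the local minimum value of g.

g'(s) = -2s^2 + (10/3)s. Setting g'(s) = 0 gives s ∈ {0, 5/3}.
Since g''(s) = -4s + 10/3, we get g''(0) = 10/3 > 0 ⇒ local minimum; g''(5/3) = -10/3 < 0 ⇒ local maximum.
So the local minimum value is g(0) = 1.

1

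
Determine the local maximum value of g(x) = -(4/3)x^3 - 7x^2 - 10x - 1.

10/3

Critical points: g'(x) = -4x^2 - 14x - 10 vanishes at x = -5/2, -1.
Since g''(x) = -8x - 14, we get g''(-5/2) = 6 > 0 ⇒ local minimum; g''(-1) = -6 < 0 ⇒ local maximum.
So the local maximum value is g(-1) = 10/3.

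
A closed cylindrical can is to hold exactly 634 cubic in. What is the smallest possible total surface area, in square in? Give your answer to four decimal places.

With radius r and height h, πr²h = 634 so h = 634/(πr²), and S(r) = 2πr² + 2πrh = 2πr² + 2·634/r.
S'(r) = 4πr − 2·634/r² = 0 ⇒ r³ = 634/(2π), so r ≈ 4.6555 and h = 2r ≈ 9.3111.
S''(r) = 4π + 4·634/r³ > 0, so this is the minimum; S ≈ 408.5458.

408.5458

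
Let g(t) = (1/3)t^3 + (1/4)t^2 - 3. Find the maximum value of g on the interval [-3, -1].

-37/12

g'(t) = t^2 + (1/2)t, which has no zeros in [-3, -1].
Compare values at every candidate in [-3, -1]: g(-3) = -39/4; g(-1) = -37/12.
Hence the absolute maximum is -37/12 at t = -1.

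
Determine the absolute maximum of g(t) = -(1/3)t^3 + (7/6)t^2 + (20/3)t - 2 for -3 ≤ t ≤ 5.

The derivative is -t^2 + (7/3)t + 20/3, which vanishes at t = -5/3 and t = 4.
Compare values at every candidate in [-3, 5]: g(-3) = -5/2, g(-5/3) = -1349/162, g(4) = 22, g(5) = 113/6.
So the maximum is g(4) = 22.

22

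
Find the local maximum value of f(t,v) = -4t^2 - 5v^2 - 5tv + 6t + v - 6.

-16/5

∂f/∂t = -8t - 5v + 6 = 0 and ∂f/∂v = -5t - 10v + 1 = 0, so (t, v) = (1, -2/5).
The Hessian has f_{tt} = -8, f_{vv} = -10, f_{tv} = -5, giving D = 55 > 0 with f_{tt} < 0, so the point is a local maximum.
f(1, -2/5) = -16/5.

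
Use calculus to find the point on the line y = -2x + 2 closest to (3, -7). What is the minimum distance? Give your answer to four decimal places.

1.3416

Minimize D(x)^2 = (x - 3)^2 + (-2x + 9)^2.
d/dx[D^2] = 2(x - 3) + 2·(-2)·(-2x + 9) = 0 ⇒ x = 21/5.
Then y = -32/5 and the distance is √(9/5) ≈ 1.3416.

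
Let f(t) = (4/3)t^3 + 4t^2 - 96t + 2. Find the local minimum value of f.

f'(t) = 4t^2 + 8t - 96. Setting f'(t) = 0 gives t ∈ {-6, 4}.
Second-derivative test with f''(t) = 8t + 8: f''(-6) = -40 < 0 ⇒ local maximum; f''(4) = 40 > 0 ⇒ local minimum.
The local minimum is f(4) = -698/3.

-698/3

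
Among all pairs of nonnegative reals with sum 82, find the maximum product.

1681

With x + y = 82, the product is P(x) = x(82 − x).
P'(x) = 82 − 2x = 0 gives x = 41; P'' = −2 < 0, so this is the maximum.
P = 41·41 = 1681.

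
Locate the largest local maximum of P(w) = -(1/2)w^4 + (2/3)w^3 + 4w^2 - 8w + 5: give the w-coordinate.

P'(w) = -2w^3 + 2w^2 + 8w - 8 = 0 at w = -2, 1, 2.
P''(w) = -6w^2 + 4w + 8. P''(-2) = -24 < 0 ⇒ local maximum; P''(1) = 6 > 0 ⇒ local minimum; P''(2) = -8 < 0 ⇒ local maximum.
Thus P has its largest local maximum at w = -2, with value 71/3.

-2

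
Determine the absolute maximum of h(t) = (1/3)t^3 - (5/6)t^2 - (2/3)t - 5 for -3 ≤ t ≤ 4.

The derivative is t^2 - (5/3)t - 2/3, which vanishes at t = -1/3 and t = 2.
Evaluating at the critical points and endpoints: h(-3) = -39/2; h(-1/3) = -791/162; h(2) = -7; h(4) = 1/3.
Hence the absolute maximum is 1/3 at t = 4.

1/3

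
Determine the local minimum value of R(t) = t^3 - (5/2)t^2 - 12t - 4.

-71/2

R'(t) = 3t^2 - 5t - 12. Setting R'(t) = 0 gives t ∈ {-4/3, 3}.
R''(t) = 6t - 5. R''(-4/3) = -13 < 0 ⇒ local maximum; R''(3) = 13 > 0 ⇒ local minimum.
Thus R has its local minimum at t = 3, with value -71/2.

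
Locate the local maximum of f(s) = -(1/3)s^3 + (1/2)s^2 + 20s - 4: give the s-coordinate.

f'(s) = -s^2 + s + 20. Setting f'(s) = 0 gives s ∈ {-4, 5}.
Since f''(s) = -2s + 1, we get f''(-4) = 9 > 0 ⇒ local minimum; f''(5) = -9 < 0 ⇒ local maximum.
Thus f has its local maximum at s = 5, with value 401/6.

5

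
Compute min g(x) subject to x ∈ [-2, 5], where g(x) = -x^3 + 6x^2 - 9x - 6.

The derivative is -3x^2 + 12x - 9, which vanishes at x = 1 and x = 3.
Evaluating at the critical points and endpoints: g(-2) = 44; g(1) = -10; g(3) = -6; g(5) = -26.
The minimum over the interval is -26, attained at x = 5.

-26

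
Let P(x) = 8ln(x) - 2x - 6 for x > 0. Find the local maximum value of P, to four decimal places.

P'(x) = 8/x − 2 = 0 gives x = 4.
P''(x) = -8/x², which is negative for x > 0, so this is a local maximum.
P(4) = 8·ln(4) - 8 - 6 ≈ -2.9096.

-2.9096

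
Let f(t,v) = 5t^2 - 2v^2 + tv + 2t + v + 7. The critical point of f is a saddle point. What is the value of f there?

282/41

∂f/∂t = 10t + v + 2 = 0 and ∂f/∂v = t - 4v + 1 = 0, so (t, v) = (-9/41, 8/41).
The Hessian has f_{tt} = 10, f_{vv} = -4, f_{tv} = 1, giving D = -41 < 0, so the point is a saddle point.
f(-9/41, 8/41) = 282/41.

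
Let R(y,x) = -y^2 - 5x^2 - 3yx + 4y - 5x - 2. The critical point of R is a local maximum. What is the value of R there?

13

∂R/∂y = -2y - 3x + 4 = 0 and ∂R/∂x = -3y - 10x - 5 = 0, so (y, x) = (5, -2).
The Hessian has R_{yy} = -2, R_{xx} = -10, R_{yx} = -3, giving D = 11 > 0 with R_{yy} < 0, so the point is a local maximum.
R(5, -2) = 13.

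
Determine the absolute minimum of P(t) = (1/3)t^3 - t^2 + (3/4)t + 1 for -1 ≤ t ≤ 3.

P'(t) = t^2 - 2t + 3/4, which vanishes at t = 1/2 and t = 3/2.
Candidates: P(-1) = -13/12,  P(1/2) = 7/6,  P(3/2) = 1,  P(3) = 13/4.
So the minimum is P(-1) = -13/12.

-13/12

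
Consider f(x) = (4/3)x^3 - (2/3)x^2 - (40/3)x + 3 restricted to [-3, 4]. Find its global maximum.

f'(x) = 4x^2 - (4/3)x - 40/3, which vanishes at x = -5/3 and x = 2.
Compare values at every candidate in [-3, 4]: f(-3) = 1; f(-5/3) = 1393/81; f(2) = -47/3; f(4) = 73/3.
The maximum over the interval is 73/3, attained at x = 4.

73/3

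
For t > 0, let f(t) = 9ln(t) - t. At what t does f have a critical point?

f'(t) = 9/t − 1 = 0 gives t = 9.
f''(t) = -9/t², which is negative for t > 0, so this is a local maximum.
f(9) = 9·ln(9) - 9 ≈ 10.7750.

9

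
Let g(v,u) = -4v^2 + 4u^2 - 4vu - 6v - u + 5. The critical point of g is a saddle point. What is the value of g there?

141/20

∂g/∂v = -8v - 4u - 6 = 0 and ∂g/∂u = -4v + 8u - 1 = 0, so (v, u) = (-13/20, -1/5).
The Hessian has g_{vv} = -8, g_{uu} = 8, g_{vu} = -4, giving D = -80 < 0, so the point is a saddle point.
g(-13/20, -1/5) = 141/20.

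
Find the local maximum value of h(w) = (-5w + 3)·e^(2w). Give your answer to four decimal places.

3.0535

Differentiating with the product rule gives h'(w) = (-10w + 1)·e^(2w). Since e^(2w) > 0, the only critical point is w = 1/10.
h''(1/10) has the same sign as -10 < 0, so this is a local maximum.
h(1/10) = (5/2)·e^(1/5) ≈ 3.0535.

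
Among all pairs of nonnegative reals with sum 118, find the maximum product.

With x + y = 118, the product is P(x) = x(118 − x).
P'(x) = 118 − 2x = 0 gives x = 59; P'' = −2 < 0, so this is the maximum.
P = 59·59 = 3481.

3481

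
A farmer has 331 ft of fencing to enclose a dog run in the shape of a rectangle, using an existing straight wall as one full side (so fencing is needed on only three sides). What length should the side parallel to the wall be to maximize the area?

Let the sides perpendicular to the wall have length x and the parallel side y, so 2x + y = 331 and the area is A = xy = x(331 − 2x).
A'(x) = 331 − 4x = 0 gives x = 331/4, and A''(x) = −4 < 0 confirms a maximum.
Then y = 331 − 2·331/4 = 331/2 and A = 109561/8.

331/2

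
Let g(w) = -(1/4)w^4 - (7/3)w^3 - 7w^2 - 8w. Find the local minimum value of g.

g'(w) = -w^3 - 7w^2 - 14w - 8. Setting g'(w) = 0 gives w ∈ {-4, -2, -1}.
Second-derivative test with g''(w) = -3w^2 - 14w - 14: g''(-4) = -6 < 0 ⇒ local maximum; g''(-2) = 2 > 0 ⇒ local minimum; g''(-1) = -3 < 0 ⇒ local maximum.
So the local minimum value is g(-2) = 8/3.

8/3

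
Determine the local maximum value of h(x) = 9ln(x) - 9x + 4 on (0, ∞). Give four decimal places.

h'(x) = 9/x − 9 = 0 gives x = 1.
h''(x) = -9/x², which is negative for x > 0, so this is a local maximum.
h(1) = 9·ln(1) - 9 + 4 ≈ -5.0000.

-5.0000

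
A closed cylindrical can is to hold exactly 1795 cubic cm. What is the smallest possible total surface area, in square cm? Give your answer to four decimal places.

With radius r and height h, πr²h = 1795 so h = 1795/(πr²), and S(r) = 2πr² + 2πrh = 2πr² + 2·1795/r.
S'(r) = 4πr − 2·1795/r² = 0 ⇒ r³ = 1795/(2π), so r ≈ 6.5861 and h = 2r ≈ 13.1722.
S''(r) = 4π + 4·1795/r³ > 0, so this is the minimum; S ≈ 817.6313.

817.6313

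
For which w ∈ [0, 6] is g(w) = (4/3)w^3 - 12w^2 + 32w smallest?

The derivative is 4w^2 - 24w + 32, which vanishes at w = 2 and w = 4.
Evaluating at the critical points and endpoints: g(0) = 0; g(2) = 80/3; g(4) = 64/3; g(6) = 48.
Hence the absolute minimum is 0 at w = 0.

0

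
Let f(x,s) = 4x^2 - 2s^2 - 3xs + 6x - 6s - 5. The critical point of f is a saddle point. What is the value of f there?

∂f/∂x = 8x - 3s + 6 = 0 and ∂f/∂s = -3x - 4s - 6 = 0, so (x, s) = (-42/41, -30/41).
The Hessian has f_{xx} = 8, f_{ss} = -4, f_{xs} = -3, giving D = -41 < 0, so the point is a saddle point.
f(-42/41, -30/41) = -241/41.

-241/41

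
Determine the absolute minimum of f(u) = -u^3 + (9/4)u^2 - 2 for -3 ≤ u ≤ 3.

-35/4

Differentiating, f'(u) = -3u^2 + (9/2)u; which vanishes at u = 0 and u = 3/2.
Candidates: f(-3) = 181/4; f(0) = -2; f(3/2) = -5/16; f(3) = -35/4.
Hence the absolute minimum is -35/4 at u = 3.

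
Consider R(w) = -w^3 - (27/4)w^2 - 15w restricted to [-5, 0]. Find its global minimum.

0

The derivative is -3w^2 - (27/2)w - 15, which vanishes at w = -5/2 and w = -2.
Candidates: R(-5) = 125/4; R(-5/2) = 175/16; R(-2) = 11; R(0) = 0.
Hence the absolute minimum is 0 at w = 0.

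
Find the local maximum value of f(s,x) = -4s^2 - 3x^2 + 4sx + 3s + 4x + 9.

∂f/∂s = -8s + 4x + 3 = 0 and ∂f/∂x = 4s - 6x + 4 = 0, so (s, x) = (17/16, 11/8).
The Hessian has f_{ss} = -8, f_{xx} = -6, f_{sx} = 4, giving D = 32 > 0 with f_{ss} < 0, so the point is a local maximum.
f(17/16, 11/8) = 427/32.

427/32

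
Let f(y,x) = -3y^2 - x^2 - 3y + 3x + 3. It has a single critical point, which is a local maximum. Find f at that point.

6

∂f/∂y = -6y - 3 = 0 and ∂f/∂x = -2x + 3 = 0, so (y, x) = (-1/2, 3/2).
The Hessian has f_{yy} = -6, f_{xx} = -2, f_{yx} = 0, giving D = 12 > 0 with f_{yy} < 0, so the point is a local maximum.
f(-1/2, 3/2) = 6.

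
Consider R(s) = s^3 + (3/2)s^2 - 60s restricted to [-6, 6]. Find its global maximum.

The derivative is 3s^2 + 3s - 60, which vanishes at s = -5 and s = 4.
Candidates: R(-6) = 198; R(-5) = 425/2; R(4) = -152; R(6) = -90.
The maximum over the interval is 425/2, attained at s = -5.

425/2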